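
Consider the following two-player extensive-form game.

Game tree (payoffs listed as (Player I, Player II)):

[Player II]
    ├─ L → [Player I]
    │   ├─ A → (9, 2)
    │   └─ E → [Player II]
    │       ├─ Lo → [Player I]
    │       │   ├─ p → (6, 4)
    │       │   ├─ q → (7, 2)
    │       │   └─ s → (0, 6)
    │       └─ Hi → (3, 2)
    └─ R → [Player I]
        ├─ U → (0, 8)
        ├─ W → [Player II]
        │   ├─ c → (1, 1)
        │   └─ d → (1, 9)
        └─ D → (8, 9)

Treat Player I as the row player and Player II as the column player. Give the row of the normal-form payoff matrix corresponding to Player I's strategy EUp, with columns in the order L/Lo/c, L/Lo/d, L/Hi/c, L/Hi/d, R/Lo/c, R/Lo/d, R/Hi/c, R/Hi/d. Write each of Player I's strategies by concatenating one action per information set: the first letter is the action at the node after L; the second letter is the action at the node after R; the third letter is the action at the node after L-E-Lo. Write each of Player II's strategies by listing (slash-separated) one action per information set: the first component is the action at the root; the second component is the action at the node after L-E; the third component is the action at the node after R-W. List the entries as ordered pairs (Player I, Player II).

(6,4) (6,4) (3,2) (3,2) (0,8) (0,8) (0,8) (0,8)

vs L/Lo/c: Player II plays L → Player I plays E at [L] → Player II plays Lo at [L-E] → Player I plays p at [L-E-Lo] → (6, 4)
vs L/Lo/d: Player II plays L → Player I plays E at [L] → Player II plays Lo at [L-E] → Player I plays p at [L-E-Lo] → (6, 4)
vs L/Hi/c: Player II plays L → Player I plays E at [L] → Player II plays Hi at [L-E] → (3, 2)
vs L/Hi/d: Player II plays L → Player I plays E at [L] → Player II plays Hi at [L-E] → (3, 2)
vs R/Lo/c: Player II plays R → Player I plays U at [R] → (0, 8)
vs R/Lo/d: Player II plays R → Player I plays U at [R] → (0, 8)
vs R/Hi/c: Player II plays R → Player I plays U at [R] → (0, 8)
vs R/Hi/d: Player II plays R → Player I plays U at [R] → (0, 8)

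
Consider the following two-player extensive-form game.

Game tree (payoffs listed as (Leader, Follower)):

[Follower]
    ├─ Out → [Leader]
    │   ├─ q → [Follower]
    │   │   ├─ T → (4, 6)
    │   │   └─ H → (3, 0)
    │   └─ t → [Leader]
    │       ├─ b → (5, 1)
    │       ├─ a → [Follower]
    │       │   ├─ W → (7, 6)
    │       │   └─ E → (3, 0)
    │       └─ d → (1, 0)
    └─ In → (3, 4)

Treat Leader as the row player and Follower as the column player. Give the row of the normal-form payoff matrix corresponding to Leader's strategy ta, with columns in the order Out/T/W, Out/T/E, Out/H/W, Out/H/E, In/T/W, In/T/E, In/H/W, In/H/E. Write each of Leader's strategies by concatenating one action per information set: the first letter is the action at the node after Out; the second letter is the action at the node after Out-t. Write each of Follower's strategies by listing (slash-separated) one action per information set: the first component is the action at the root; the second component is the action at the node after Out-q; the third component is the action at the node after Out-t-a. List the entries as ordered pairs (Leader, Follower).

vs Out/T/W: Follower plays Out → Leader plays t at [Out] → Leader plays a at [Out-t] → Follower plays W at [Out-t-a] → (7, 6)
vs Out/T/E: Follower plays Out → Leader plays t at [Out] → Leader plays a at [Out-t] → Follower plays E at [Out-t-a] → (3, 0)
vs Out/H/W: Follower plays Out → Leader plays t at [Out] → Leader plays a at [Out-t] → Follower plays W at [Out-t-a] → (7, 6)
vs Out/H/E: Follower plays Out → Leader plays t at [Out] → Leader plays a at [Out-t] → Follower plays E at [Out-t-a] → (3, 0)
vs In/T/W: Follower plays In → (3, 4)
vs In/T/E: Follower plays In → (3, 4)
vs In/H/W: Follower plays In → (3, 4)
vs In/H/E: Follower plays In → (3, 4)

(7,6) (3,0) (7,6) (3,0) (3,4) (3,4) (3,4) (3,4)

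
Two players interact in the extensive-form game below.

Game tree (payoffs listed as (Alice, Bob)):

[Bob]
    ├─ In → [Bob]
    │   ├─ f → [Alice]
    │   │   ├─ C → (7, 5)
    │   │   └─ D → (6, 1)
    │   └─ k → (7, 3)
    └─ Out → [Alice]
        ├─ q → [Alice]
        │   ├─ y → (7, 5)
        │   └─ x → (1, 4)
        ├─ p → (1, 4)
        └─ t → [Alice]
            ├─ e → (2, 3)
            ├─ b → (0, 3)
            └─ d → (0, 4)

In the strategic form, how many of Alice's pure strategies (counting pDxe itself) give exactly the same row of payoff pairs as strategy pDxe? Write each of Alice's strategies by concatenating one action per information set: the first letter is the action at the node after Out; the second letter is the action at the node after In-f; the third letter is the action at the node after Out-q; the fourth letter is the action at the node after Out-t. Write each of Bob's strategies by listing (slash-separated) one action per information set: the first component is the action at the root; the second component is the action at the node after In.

Row for pDxe (columns In/f, In/k, Out/f, Out/k): (6,1) (7,3) (1,4) (1,4).
Under pDxe, Alice's choice at the node after Out-q and at the node after Out-t can never be reached regardless of what Bob does, so varying those choices leaves every outcome unchanged.
Holding the reachable choices fixed and varying the unreachable ones freely already gives 2 × 3 = 6 equivalent strategies.
Checking the remaining rows, qDxe, qDxb, qDxd also happen to give the same payoffs in every column, bringing the total to 9: qDxe, qDxb, qDxd, pDye, pDyb, pDyd, pDxe, pDxb, pDxd.

9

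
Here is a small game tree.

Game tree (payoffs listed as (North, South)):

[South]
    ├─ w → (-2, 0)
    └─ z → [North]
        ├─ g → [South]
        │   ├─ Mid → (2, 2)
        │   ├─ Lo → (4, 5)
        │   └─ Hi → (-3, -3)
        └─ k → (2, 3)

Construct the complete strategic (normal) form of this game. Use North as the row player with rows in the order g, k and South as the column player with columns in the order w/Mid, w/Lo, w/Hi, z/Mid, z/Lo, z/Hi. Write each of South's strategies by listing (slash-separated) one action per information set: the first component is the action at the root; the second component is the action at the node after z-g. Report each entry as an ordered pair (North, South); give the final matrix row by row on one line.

Row g: w/Mid→(-2,0), w/Lo→(-2,0), w/Hi→(-2,0), z/Mid→(2,2), z/Lo→(4,5), z/Hi→(-3,-3)
Row k: w/Mid→(-2,0), w/Lo→(-2,0), w/Hi→(-2,0), z/Mid→(2,3), z/Lo→(2,3), z/Hi→(2,3)

g: (-2,0) (-2,0) (-2,0) (2,2) (4,5) (-3,-3) | k: (-2,0) (-2,0) (-2,0) (2,3) (2,3) (2,3)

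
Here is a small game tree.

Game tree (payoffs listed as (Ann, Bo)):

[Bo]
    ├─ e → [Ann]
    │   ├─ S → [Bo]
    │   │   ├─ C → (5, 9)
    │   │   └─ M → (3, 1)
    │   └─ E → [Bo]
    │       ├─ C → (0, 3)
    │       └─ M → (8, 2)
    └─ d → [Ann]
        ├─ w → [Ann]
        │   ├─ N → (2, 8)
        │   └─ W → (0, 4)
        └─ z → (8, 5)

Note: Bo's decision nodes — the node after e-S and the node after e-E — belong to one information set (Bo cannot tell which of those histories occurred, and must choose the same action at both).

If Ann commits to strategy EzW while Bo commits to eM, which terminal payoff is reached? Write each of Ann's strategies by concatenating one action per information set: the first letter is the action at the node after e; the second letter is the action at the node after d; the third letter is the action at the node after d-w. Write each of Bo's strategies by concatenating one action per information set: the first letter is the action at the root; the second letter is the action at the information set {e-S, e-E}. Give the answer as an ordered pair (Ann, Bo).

(8, 2)

Trace the play path from the root:
  Bo plays e
  Ann plays E at [e]
  Bo plays M at [e-E]
→ terminal payoff (8, 2).
(Ann's choice at the node after d is never reached on this path, so it doesn't affect the outcome.)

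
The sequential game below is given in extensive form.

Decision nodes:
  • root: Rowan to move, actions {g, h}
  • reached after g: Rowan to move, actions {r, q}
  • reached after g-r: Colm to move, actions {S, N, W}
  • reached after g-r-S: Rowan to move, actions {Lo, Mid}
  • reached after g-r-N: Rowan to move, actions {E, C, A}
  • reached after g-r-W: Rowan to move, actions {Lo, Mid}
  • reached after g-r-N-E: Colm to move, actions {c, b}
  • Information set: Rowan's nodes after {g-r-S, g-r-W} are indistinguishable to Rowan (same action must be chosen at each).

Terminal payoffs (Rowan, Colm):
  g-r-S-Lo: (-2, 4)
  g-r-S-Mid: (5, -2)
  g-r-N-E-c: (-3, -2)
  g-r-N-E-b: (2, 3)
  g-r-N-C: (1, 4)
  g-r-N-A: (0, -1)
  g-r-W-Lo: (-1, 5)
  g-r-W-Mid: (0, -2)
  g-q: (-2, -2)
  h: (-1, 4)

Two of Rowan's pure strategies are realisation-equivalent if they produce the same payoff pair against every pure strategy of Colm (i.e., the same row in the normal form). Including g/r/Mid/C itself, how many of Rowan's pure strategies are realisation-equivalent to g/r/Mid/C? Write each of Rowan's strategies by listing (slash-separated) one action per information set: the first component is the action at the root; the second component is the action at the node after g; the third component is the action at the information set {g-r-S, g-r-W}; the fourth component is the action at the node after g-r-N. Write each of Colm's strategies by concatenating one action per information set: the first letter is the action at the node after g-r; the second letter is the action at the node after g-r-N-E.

1

Row for g/r/Mid/C (columns Sc, Sb, Nc, Nb, Wc, Wb): (5,-2) (5,-2) (1,4) (1,4) (0,-2) (0,-2).
Every one of Rowan's information sets is on the play path for some reply by Colm when Rowan follows g/r/Mid/C.
Changing the action at any of them therefore changes at least one column, so only g/r/Mid/C itself gives this row.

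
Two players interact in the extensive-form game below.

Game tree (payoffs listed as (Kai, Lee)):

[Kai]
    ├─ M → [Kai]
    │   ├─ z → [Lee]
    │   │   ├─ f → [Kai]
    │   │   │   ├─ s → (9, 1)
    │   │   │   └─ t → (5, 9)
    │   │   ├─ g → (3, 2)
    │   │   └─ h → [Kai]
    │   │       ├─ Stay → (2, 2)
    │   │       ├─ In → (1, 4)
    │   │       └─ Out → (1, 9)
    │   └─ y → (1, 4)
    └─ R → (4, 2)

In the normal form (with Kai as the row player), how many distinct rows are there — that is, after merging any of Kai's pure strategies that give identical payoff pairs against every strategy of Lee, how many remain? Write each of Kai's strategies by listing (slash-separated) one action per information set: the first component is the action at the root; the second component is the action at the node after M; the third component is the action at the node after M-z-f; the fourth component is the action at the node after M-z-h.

Kai has 24 pure strategies: M/z/s/Stay, M/z/s/In, M/z/s/Out, M/z/t/Stay, M/z/t/In, M/z/t/Out, M/y/s/Stay, M/y/s/In, M/y/s/Out, M/y/t/Stay, M/y/t/In, M/y/t/Out, R/z/s/Stay, R/z/s/In, R/z/s/Out, R/z/t/Stay, R/z/t/In, R/z/t/Out, R/y/s/Stay, R/y/s/In, R/y/s/Out, R/y/t/Stay, R/y/t/In, R/y/t/Out. Columns: f, g, h.
{M/z/s/Stay} → row (9,1) (3,2) (2,2)
{M/z/s/In} → row (9,1) (3,2) (1,4)
{M/z/s/Out} → row (9,1) (3,2) (1,9)
{M/z/t/Stay} → row (5,9) (3,2) (2,2)
{M/z/t/In} → row (5,9) (3,2) (1,4)
{M/z/t/Out} → row (5,9) (3,2) (1,9)
{M/y/s/Stay, M/y/s/In, M/y/s/Out, M/y/t/Stay, M/y/t/In, M/y/t/Out} → row (1,4) (1,4) (1,4)
{R/z/s/Stay, R/z/s/In, R/z/s/Out, R/z/t/Stay, R/z/t/In, R/z/t/Out, R/y/s/Stay, R/y/s/In, R/y/s/Out, R/y/t/Stay, R/y/t/In, R/y/t/Out} → row (4,2) (4,2) (4,2)
That's 8 distinct rows out of 24 strategies.

8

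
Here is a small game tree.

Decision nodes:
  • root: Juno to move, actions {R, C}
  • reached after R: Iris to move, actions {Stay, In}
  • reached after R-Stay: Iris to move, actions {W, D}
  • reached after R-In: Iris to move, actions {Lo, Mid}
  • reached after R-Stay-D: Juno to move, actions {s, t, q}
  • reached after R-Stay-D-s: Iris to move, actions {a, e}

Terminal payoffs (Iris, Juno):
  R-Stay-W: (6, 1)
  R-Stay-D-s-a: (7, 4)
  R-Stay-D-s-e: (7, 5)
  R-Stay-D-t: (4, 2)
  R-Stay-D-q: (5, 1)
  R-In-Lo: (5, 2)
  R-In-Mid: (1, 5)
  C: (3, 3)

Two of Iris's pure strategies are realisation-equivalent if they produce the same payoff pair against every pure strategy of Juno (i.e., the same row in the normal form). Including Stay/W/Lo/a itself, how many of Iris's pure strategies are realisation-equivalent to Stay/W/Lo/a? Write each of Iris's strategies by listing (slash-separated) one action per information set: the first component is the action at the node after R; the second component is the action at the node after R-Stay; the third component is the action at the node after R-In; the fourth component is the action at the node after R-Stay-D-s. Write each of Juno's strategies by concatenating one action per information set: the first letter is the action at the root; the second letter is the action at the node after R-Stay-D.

4

Row for Stay/W/Lo/a (columns Rs, Rt, Rq, Cs, Ct, Cq): (6,1) (6,1) (6,1) (3,3) (3,3) (3,3).
Under Stay/W/Lo/a, Iris's choice at the node after R-In and at the node after R-Stay-D-s can never be reached regardless of what Juno does, so varying those choices leaves every outcome unchanged.
Holding the reachable choices fixed and varying the unreachable ones freely already gives 2 × 2 = 4 equivalent strategies.
No other strategy reproduces this row, so those 4 are the full class: Stay/W/Lo/a, Stay/W/Lo/e, Stay/W/Mid/a, Stay/W/Mid/e.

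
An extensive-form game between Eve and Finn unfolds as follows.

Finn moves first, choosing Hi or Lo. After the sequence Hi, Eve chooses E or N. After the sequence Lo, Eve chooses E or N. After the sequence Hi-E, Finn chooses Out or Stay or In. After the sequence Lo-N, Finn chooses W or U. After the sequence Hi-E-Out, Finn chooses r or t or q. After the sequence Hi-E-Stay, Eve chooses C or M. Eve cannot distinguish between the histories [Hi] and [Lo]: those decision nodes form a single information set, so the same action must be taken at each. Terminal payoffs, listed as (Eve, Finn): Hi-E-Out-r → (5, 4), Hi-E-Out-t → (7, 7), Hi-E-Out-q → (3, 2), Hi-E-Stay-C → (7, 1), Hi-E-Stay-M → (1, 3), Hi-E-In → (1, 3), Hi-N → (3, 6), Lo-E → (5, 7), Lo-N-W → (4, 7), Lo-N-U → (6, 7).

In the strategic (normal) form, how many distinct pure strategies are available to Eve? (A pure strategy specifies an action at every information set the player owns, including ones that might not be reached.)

4

Eve owns the information set {Hi, Lo} with actions {E, N} — two choices.
Eve owns the node after Hi-E-Stay with actions {C, M} — two choices.
A pure strategy fixes one action at each information set independently, so the count is the product 2 × 2 = 4.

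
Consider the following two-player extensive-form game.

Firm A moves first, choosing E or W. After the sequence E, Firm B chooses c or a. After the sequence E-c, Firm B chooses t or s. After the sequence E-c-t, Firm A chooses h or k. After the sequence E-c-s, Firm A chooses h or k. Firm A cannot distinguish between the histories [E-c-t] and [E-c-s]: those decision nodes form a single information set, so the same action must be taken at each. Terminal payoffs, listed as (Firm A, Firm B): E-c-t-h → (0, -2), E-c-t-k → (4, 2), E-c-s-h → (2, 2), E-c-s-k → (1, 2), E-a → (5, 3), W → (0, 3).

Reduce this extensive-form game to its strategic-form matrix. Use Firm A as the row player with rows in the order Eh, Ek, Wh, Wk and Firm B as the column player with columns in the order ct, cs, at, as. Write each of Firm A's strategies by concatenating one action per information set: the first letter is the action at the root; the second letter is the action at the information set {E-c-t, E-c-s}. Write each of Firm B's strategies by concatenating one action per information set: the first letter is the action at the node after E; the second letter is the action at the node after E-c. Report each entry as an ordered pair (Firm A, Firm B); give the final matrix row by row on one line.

Eh: (0,-2) (2,2) (5,3) (5,3) | Ek: (4,2) (1,2) (5,3) (5,3) | Wh: (0,3) (0,3) (0,3) (0,3) | Wk: (0,3) (0,3) (0,3) (0,3)

           ct       cs       at       as
  Eh   (0,-2)    (2,2)    (5,3)    (5,3)
  Ek    (4,2)    (1,2)    (5,3)    (5,3)
  Wh    (0,3)    (0,3)    (0,3)    (0,3)
  Wk    (0,3)    (0,3)    (0,3)    (0,3)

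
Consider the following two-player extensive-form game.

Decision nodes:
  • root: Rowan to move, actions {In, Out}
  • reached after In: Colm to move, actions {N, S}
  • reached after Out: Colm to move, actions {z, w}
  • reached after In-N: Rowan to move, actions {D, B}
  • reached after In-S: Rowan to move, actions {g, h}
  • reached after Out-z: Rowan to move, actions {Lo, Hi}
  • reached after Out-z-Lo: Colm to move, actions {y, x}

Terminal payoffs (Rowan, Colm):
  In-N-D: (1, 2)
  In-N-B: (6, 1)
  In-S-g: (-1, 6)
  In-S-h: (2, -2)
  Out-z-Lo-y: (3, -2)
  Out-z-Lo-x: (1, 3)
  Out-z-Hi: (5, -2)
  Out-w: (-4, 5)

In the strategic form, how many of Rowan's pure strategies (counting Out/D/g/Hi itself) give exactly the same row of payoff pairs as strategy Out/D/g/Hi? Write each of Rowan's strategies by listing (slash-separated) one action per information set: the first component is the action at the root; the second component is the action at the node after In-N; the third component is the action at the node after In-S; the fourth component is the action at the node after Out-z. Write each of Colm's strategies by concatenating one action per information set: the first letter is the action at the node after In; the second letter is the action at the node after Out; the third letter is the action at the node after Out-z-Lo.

Row for Out/D/g/Hi (columns Nzy, Nzx, Nwy, Nwx, Szy, Szx, Swy, Swx): (5,-2) (5,-2) (-4,5) (-4,5) (5,-2) (5,-2) (-4,5) (-4,5).
Under Out/D/g/Hi, Rowan's choice at the node after In-N and at the node after In-S can never be reached regardless of what Colm does, so varying those choices leaves every outcome unchanged.
Holding the reachable choices fixed and varying the unreachable ones freely already gives 2 × 2 = 4 equivalent strategies.
No other strategy reproduces this row, so those 4 are the full class: Out/D/g/Hi, Out/D/h/Hi, Out/B/g/Hi, Out/B/h/Hi.

4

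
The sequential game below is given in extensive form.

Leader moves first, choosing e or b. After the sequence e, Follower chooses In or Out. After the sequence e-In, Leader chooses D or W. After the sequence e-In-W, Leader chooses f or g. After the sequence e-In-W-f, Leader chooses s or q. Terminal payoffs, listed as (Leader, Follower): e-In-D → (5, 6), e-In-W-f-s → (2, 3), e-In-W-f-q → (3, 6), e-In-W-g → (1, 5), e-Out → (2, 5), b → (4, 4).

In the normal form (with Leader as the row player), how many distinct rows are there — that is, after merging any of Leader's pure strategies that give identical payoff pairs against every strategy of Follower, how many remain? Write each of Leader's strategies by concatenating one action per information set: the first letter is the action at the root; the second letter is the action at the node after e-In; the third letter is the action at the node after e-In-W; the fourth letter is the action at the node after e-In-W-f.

5

Leader has 16 pure strategies: eDfs, eDfq, eDgs, eDgq, eWfs, eWfq, eWgs, eWgq, bDfs, bDfq, bDgs, bDgq, bWfs, bWfq, bWgs, bWgq. Columns: In, Out.
{eDfs, eDfq, eDgs, eDgq} → row (5,6) (2,5)
{eWfs} → row (2,3) (2,5)
{eWfq} → row (3,6) (2,5)
{eWgs, eWgq} → row (1,5) (2,5)
{bDfs, bDfq, bDgs, bDgq, bWfs, bWfq, bWgs, bWgq} → row (4,4) (4,4)
That's 5 distinct rows out of 16 strategies.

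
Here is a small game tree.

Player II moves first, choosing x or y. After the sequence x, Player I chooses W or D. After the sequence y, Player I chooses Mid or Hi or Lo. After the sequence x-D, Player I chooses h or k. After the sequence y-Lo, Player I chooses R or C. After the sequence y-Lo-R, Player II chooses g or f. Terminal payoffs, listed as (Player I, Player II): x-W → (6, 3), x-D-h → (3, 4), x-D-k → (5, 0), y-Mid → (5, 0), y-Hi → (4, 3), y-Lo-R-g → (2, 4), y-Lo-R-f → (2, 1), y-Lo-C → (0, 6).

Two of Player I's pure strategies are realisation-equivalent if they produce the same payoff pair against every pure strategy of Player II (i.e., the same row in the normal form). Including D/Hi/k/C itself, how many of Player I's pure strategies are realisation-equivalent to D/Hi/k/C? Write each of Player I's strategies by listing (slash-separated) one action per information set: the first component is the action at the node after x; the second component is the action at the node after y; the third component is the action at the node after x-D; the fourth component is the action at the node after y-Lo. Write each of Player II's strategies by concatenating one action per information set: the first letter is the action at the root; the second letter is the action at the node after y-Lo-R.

Row for D/Hi/k/C (columns xg, xf, yg, yf): (5,0) (5,0) (4,3) (4,3).
Under D/Hi/k/C, Player I's choice at the node after y-Lo can never be reached regardless of what Player II does, so varying those choices leaves every outcome unchanged.
Holding the reachable choices fixed and varying the unreachable one freely already gives 2 equivalent strategies.
No other strategy reproduces this row, so those 2 are the full class: D/Hi/k/R, D/Hi/k/C.

2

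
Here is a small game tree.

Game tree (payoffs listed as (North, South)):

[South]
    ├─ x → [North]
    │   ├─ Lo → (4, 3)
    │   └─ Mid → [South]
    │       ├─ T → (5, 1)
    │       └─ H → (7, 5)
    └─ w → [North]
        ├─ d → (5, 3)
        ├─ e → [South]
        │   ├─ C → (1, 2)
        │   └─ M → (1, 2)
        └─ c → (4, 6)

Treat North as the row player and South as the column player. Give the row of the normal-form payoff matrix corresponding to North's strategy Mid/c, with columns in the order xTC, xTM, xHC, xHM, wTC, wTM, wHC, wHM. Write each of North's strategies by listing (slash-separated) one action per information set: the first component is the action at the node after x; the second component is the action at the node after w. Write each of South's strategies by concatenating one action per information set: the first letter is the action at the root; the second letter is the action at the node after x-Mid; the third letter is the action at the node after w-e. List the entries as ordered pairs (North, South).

vs xTC: South plays x → North plays Mid at [x] → South plays T at [x-Mid] → (5, 1)
vs xTM: South plays x → North plays Mid at [x] → South plays T at [x-Mid] → (5, 1)
vs xHC: South plays x → North plays Mid at [x] → South plays H at [x-Mid] → (7, 5)
vs xHM: South plays x → North plays Mid at [x] → South plays H at [x-Mid] → (7, 5)
vs wTC: South plays w → North plays c at [w] → (4, 6)
vs wTM: South plays w → North plays c at [w] → (4, 6)
vs wHC: South plays w → North plays c at [w] → (4, 6)
vs wHM: South plays w → North plays c at [w] → (4, 6)

(5,1) (5,1) (7,5) (7,5) (4,6) (4,6) (4,6) (4,6)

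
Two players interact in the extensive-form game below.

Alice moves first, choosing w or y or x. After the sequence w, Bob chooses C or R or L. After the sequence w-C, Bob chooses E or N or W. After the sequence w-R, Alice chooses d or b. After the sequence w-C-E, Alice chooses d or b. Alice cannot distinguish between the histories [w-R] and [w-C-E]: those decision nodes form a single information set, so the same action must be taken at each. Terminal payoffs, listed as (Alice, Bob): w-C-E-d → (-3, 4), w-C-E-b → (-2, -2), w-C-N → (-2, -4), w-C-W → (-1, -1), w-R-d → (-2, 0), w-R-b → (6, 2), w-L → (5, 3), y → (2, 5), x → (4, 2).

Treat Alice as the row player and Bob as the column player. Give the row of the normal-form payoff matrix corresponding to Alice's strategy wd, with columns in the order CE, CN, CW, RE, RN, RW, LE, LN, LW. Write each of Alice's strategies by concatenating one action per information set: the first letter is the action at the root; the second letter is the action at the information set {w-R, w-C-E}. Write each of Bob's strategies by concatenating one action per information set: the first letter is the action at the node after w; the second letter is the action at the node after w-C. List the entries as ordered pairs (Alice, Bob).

vs CE: Alice plays w → Bob plays C at [w] → Bob plays E at [w-C] → Alice plays d at [w-C-E] → (-3, 4)
vs CN: Alice plays w → Bob plays C at [w] → Bob plays N at [w-C] → (-2, -4)
vs CW: Alice plays w → Bob plays C at [w] → Bob plays W at [w-C] → (-1, -1)
vs RE: Alice plays w → Bob plays R at [w] → Alice plays d at [w-R] → (-2, 0)
vs RN: Alice plays w → Bob plays R at [w] → Alice plays d at [w-R] → (-2, 0)
vs RW: Alice plays w → Bob plays R at [w] → Alice plays d at [w-R] → (-2, 0)
vs LE: Alice plays w → Bob plays L at [w] → (5, 3)
vs LN: Alice plays w → Bob plays L at [w] → (5, 3)
vs LW: Alice plays w → Bob plays L at [w] → (5, 3)

(-3,4) (-2,-4) (-1,-1) (-2,0) (-2,0) (-2,0) (5,3) (5,3) (5,3)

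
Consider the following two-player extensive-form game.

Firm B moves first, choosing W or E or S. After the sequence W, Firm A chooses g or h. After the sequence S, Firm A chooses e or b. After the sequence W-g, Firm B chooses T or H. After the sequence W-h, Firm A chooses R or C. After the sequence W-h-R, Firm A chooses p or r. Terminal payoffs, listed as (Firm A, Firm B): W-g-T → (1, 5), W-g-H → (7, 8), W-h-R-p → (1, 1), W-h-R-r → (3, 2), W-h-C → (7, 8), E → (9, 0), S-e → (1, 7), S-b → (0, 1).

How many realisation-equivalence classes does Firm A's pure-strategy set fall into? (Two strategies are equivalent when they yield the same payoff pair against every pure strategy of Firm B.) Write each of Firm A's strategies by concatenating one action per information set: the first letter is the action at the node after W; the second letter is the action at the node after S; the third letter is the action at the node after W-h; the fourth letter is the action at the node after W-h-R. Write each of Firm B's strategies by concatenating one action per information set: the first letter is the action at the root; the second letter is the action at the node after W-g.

Firm A has 16 pure strategies: geRp, geRr, geCp, geCr, gbRp, gbRr, gbCp, gbCr, heRp, heRr, heCp, heCr, hbRp, hbRr, hbCp, hbCr. Columns: WT, WH, ET, EH, ST, SH.
{geRp, geRr, geCp, geCr} → row (1,5) (7,8) (9,0) (9,0) (1,7) (1,7)
{gbRp, gbRr, gbCp, gbCr} → row (1,5) (7,8) (9,0) (9,0) (0,1) (0,1)
{heRp} → row (1,1) (1,1) (9,0) (9,0) (1,7) (1,7)
{heRr} → row (3,2) (3,2) (9,0) (9,0) (1,7) (1,7)
{heCp, heCr} → row (7,8) (7,8) (9,0) (9,0) (1,7) (1,7)
{hbRp} → row (1,1) (1,1) (9,0) (9,0) (0,1) (0,1)
{hbRr} → row (3,2) (3,2) (9,0) (9,0) (0,1) (0,1)
{hbCp, hbCr} → row (7,8) (7,8) (9,0) (9,0) (0,1) (0,1)
That's 8 distinct rows out of 16 strategies.

8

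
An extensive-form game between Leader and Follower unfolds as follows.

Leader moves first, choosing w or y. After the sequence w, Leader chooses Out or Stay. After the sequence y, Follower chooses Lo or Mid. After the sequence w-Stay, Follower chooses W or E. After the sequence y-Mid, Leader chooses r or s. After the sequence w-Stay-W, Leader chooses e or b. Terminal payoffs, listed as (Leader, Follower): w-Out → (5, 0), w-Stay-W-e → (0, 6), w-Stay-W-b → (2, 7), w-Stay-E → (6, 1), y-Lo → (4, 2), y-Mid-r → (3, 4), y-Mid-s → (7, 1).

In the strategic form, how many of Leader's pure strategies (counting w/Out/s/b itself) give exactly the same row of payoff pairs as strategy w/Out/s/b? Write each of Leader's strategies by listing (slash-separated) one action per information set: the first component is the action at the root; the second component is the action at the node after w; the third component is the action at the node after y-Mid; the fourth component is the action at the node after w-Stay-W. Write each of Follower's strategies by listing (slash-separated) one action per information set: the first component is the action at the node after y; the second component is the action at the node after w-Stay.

4

Row for w/Out/s/b (columns Lo/W, Lo/E, Mid/W, Mid/E): (5,0) (5,0) (5,0) (5,0).
Under w/Out/s/b, Leader's choice at the node after y-Mid and at the node after w-Stay-W can never be reached regardless of what Follower does, so varying those choices leaves every outcome unchanged.
Holding the reachable choices fixed and varying the unreachable ones freely already gives 2 × 2 = 4 equivalent strategies.
No other strategy reproduces this row, so those 4 are the full class: w/Out/r/e, w/Out/r/b, w/Out/s/e, w/Out/s/b.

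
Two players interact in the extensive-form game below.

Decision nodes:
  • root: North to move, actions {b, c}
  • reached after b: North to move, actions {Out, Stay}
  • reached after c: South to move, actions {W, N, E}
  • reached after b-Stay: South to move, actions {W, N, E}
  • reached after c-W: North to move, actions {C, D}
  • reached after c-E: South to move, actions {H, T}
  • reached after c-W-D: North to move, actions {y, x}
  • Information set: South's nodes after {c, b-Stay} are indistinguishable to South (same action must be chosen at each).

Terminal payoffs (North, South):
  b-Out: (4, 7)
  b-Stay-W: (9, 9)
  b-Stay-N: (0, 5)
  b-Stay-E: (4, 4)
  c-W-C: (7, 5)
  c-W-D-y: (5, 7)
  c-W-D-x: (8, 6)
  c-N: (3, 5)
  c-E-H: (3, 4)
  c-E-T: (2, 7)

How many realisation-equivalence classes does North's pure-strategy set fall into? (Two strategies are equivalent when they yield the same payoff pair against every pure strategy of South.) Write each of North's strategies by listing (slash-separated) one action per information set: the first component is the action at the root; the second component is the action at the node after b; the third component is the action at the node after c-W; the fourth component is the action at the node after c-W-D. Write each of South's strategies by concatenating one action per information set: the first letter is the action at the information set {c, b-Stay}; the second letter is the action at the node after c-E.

5

North has 16 pure strategies: b/Out/C/y, b/Out/C/x, b/Out/D/y, b/Out/D/x, b/Stay/C/y, b/Stay/C/x, b/Stay/D/y, b/Stay/D/x, c/Out/C/y, c/Out/C/x, c/Out/D/y, c/Out/D/x, c/Stay/C/y, c/Stay/C/x, c/Stay/D/y, c/Stay/D/x. Columns: WH, WT, NH, NT, EH, ET.
{b/Out/C/y, b/Out/C/x, b/Out/D/y, b/Out/D/x} → row (4,7) (4,7) (4,7) (4,7) (4,7) (4,7)
{b/Stay/C/y, b/Stay/C/x, b/Stay/D/y, b/Stay/D/x} → row (9,9) (9,9) (0,5) (0,5) (4,4) (4,4)
{c/Out/C/y, c/Out/C/x, c/Stay/C/y, c/Stay/C/x} → row (7,5) (7,5) (3,5) (3,5) (3,4) (2,7)
{c/Out/D/y, c/Stay/D/y} → row (5,7) (5,7) (3,5) (3,5) (3,4) (2,7)
{c/Out/D/x, c/Stay/D/x} → row (8,6) (8,6) (3,5) (3,5) (3,4) (2,7)
That's 5 distinct rows out of 16 strategies.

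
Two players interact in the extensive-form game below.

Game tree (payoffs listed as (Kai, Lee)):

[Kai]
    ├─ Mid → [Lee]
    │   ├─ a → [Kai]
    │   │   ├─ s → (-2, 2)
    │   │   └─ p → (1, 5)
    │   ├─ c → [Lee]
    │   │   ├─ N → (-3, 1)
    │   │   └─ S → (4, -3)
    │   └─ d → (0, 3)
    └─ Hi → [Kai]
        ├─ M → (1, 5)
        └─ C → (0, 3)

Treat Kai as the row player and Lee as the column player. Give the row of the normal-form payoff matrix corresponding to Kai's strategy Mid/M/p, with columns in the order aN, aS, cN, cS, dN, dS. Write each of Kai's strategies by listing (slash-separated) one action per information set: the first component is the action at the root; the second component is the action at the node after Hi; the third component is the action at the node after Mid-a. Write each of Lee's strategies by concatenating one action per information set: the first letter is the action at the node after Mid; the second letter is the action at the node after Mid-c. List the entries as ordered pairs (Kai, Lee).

vs aN: Kai plays Mid → Lee plays a at [Mid] → Kai plays p at [Mid-a] → (1, 5)
vs aS: Kai plays Mid → Lee plays a at [Mid] → Kai plays p at [Mid-a] → (1, 5)
vs cN: Kai plays Mid → Lee plays c at [Mid] → Lee plays N at [Mid-c] → (-3, 1)
vs cS: Kai plays Mid → Lee plays c at [Mid] → Lee plays S at [Mid-c] → (4, -3)
vs dN: Kai plays Mid → Lee plays d at [Mid] → (0, 3)
vs dS: Kai plays Mid → Lee plays d at [Mid] → (0, 3)

(1,5) (1,5) (-3,1) (4,-3) (0,3) (0,3)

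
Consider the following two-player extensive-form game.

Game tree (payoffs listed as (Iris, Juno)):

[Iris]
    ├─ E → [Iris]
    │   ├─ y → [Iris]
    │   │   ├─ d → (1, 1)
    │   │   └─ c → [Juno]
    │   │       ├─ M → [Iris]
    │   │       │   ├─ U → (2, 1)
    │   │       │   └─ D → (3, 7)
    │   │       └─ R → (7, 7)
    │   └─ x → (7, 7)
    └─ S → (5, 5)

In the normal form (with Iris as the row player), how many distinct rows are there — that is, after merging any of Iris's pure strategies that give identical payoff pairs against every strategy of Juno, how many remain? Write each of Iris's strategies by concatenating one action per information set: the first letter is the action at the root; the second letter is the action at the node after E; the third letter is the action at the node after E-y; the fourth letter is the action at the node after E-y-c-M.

Iris has 16 pure strategies: EydU, EydD, EycU, EycD, ExdU, ExdD, ExcU, ExcD, SydU, SydD, SycU, SycD, SxdU, SxdD, SxcU, SxcD. Columns: M, R.
{EydU, EydD} → row (1,1) (1,1)
{EycU} → row (2,1) (7,7)
{EycD} → row (3,7) (7,7)
{ExdU, ExdD, ExcU, ExcD} → row (7,7) (7,7)
{SydU, SydD, SycU, SycD, SxdU, SxdD, SxcU, SxcD} → row (5,5) (5,5)
That's 5 distinct rows out of 16 strategies.

5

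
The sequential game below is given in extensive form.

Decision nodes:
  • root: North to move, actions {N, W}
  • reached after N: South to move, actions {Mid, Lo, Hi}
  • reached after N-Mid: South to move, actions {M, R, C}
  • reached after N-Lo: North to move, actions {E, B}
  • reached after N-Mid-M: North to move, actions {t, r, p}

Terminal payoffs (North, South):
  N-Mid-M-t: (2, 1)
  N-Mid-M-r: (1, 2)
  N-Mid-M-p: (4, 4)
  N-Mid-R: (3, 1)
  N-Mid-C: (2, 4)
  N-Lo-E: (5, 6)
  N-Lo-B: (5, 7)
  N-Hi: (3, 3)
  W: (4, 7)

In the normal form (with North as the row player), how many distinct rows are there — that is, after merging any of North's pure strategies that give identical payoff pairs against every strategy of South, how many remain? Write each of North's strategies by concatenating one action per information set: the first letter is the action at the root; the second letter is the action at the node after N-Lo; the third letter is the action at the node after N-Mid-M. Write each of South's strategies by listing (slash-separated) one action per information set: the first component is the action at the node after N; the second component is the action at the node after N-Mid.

North has 12 pure strategies: NEt, NEr, NEp, NBt, NBr, NBp, WEt, WEr, WEp, WBt, WBr, WBp. Columns: Mid/M, Mid/R, Mid/C, Lo/M, Lo/R, Lo/C, Hi/M, Hi/R, Hi/C.
{NEt} → row (2,1) (3,1) (2,4) (5,6) (5,6) (5,6) (3,3) (3,3) (3,3)
{NEr} → row (1,2) (3,1) (2,4) (5,6) (5,6) (5,6) (3,3) (3,3) (3,3)
{NEp} → row (4,4) (3,1) (2,4) (5,6) (5,6) (5,6) (3,3) (3,3) (3,3)
{NBt} → row (2,1) (3,1) (2,4) (5,7) (5,7) (5,7) (3,3) (3,3) (3,3)
{NBr} → row (1,2) (3,1) (2,4) (5,7) (5,7) (5,7) (3,3) (3,3) (3,3)
{NBp} → row (4,4) (3,1) (2,4) (5,7) (5,7) (5,7) (3,3) (3,3) (3,3)
{WEt, WEr, WEp, WBt, WBr, WBp} → row (4,7) (4,7) (4,7) (4,7) (4,7) (4,7) (4,7) (4,7) (4,7)
That's 7 distinct rows out of 12 strategies.

7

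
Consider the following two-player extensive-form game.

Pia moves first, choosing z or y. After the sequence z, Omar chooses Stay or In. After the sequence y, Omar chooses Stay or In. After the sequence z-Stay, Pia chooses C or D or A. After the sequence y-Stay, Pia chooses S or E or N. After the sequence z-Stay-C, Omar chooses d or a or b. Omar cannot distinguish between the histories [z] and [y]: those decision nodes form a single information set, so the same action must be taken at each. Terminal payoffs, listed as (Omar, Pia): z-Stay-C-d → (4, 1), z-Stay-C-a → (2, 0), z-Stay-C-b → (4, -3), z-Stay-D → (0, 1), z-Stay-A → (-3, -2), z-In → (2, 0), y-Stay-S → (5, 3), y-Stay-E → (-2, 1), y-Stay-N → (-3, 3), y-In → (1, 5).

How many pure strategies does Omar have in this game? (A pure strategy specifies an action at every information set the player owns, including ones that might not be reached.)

Omar owns the information set {z, y} with actions {Stay, In} — two choices.
Omar owns the node after z-Stay-C with actions {d, a, b} — three choices.
A pure strategy fixes one action at each information set independently, so the count is the product 2 × 3 = 6.
(For reference, Pia has 18 pure strategies, giving a 6×18 normal-form matrix.)

6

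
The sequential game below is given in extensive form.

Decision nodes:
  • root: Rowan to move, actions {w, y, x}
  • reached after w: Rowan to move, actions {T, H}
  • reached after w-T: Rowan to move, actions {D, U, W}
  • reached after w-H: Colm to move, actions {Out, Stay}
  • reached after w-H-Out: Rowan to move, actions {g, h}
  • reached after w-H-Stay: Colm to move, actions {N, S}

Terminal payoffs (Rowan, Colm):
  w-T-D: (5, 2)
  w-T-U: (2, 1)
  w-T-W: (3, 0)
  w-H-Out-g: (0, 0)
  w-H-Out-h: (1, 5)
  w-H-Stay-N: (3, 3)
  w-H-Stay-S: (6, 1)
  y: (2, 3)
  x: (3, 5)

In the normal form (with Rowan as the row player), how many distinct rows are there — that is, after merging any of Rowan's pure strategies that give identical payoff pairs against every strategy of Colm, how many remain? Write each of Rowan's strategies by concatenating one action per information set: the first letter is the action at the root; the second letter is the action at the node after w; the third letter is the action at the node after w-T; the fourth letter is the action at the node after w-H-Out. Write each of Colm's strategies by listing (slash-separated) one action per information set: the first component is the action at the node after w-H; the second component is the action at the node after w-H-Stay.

Rowan has 36 pure strategies: wTDg, wTDh, wTUg, wTUh, wTWg, wTWh, wHDg, wHDh, wHUg, wHUh, wHWg, wHWh, yTDg, yTDh, yTUg, yTUh, yTWg, yTWh, yHDg, yHDh, yHUg, yHUh, yHWg, yHWh, xTDg, xTDh, xTUg, xTUh, xTWg, xTWh, xHDg, xHDh, xHUg, xHUh, xHWg, xHWh. Columns: Out/N, Out/S, Stay/N, Stay/S.
{wTDg, wTDh} → row (5,2) (5,2) (5,2) (5,2)
{wTUg, wTUh} → row (2,1) (2,1) (2,1) (2,1)
{wTWg, wTWh} → row (3,0) (3,0) (3,0) (3,0)
{wHDg, wHUg, wHWg} → row (0,0) (0,0) (3,3) (6,1)
{wHDh, wHUh, wHWh} → row (1,5) (1,5) (3,3) (6,1)
{yTDg, yTDh, yTUg, yTUh, yTWg, yTWh, yHDg, yHDh, yHUg, yHUh, yHWg, yHWh} → row (2,3) (2,3) (2,3) (2,3)
{xTDg, xTDh, xTUg, xTUh, xTWg, xTWh, xHDg, xHDh, xHUg, xHUh, xHWg, xHWh} → row (3,5) (3,5) (3,5) (3,5)
That's 7 distinct rows out of 36 strategies.

7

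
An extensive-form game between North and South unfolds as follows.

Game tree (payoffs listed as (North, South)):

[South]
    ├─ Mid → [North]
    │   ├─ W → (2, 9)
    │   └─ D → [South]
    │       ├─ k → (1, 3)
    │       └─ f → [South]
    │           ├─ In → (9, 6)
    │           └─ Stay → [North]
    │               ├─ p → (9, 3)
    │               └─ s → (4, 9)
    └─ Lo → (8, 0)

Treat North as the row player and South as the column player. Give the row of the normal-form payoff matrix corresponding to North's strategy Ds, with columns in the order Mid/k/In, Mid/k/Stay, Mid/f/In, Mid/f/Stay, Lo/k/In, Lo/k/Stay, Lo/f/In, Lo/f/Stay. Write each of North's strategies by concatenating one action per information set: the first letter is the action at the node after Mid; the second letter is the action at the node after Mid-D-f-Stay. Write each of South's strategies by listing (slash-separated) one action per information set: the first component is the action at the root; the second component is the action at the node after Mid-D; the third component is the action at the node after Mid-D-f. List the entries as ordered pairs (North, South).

vs Mid/k/In: South plays Mid → North plays D at [Mid] → South plays k at [Mid-D] → (1, 3)
vs Mid/k/Stay: South plays Mid → North plays D at [Mid] → South plays k at [Mid-D] → (1, 3)
vs Mid/f/In: South plays Mid → North plays D at [Mid] → South plays f at [Mid-D] → South plays In at [Mid-D-f] → (9, 6)
vs Mid/f/Stay: South plays Mid → North plays D at [Mid] → South plays f at [Mid-D] → South plays Stay at [Mid-D-f] → North plays s at [Mid-D-f-Stay] → (4, 9)
vs Lo/k/In: South plays Lo → (8, 0)
vs Lo/k/Stay: South plays Lo → (8, 0)
vs Lo/f/In: South plays Lo → (8, 0)
vs Lo/f/Stay: South plays Lo → (8, 0)

(1,3) (1,3) (9,6) (4,9) (8,0) (8,0) (8,0) (8,0)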